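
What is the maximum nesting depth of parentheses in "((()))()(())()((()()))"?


Input: "((()))()(())()((()()))"
Tracking depth:
  Position 0 '(': depth becomes 1
  Position 1 '(': depth becomes 2
  Position 2 '(': depth becomes 3
  Position 3 ')': depth becomes 2
  Position 4 ')': depth becomes 1
  Position 5 ')': depth becomes 0
  Position 6 '(': depth becomes 1
  Position 7 ')': depth becomes 0
  Position 8 '(': depth becomes 1
  Position 9 '(': depth becomes 2
  Position 10 ')': depth becomes 1
  Position 11 ')': depth becomes 0
  Position 12 '(': depth becomes 1
  Position 13 ')': depth becomes 0
  Position 14 '(': depth becomes 1
  Position 15 '(': depth becomes 2
  Position 16 '(': depth becomes 3
  Position 17 ')': depth becomes 2
  Position 18 '(': depth becomes 3
  Position 19 ')': depth becomes 2
  Position 20 ')': depth becomes 1
  Position 21 ')': depth becomes 0
Maximum depth reached: 3

3


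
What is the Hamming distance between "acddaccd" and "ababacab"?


Comparing "acddaccd" and "ababacab" position by position:
  Position 0: 'a' vs 'a' => same
  Position 1: 'c' vs 'b' => differ
  Position 2: 'd' vs 'a' => differ
  Position 3: 'd' vs 'b' => differ
  Position 4: 'a' vs 'a' => same
  Position 5: 'c' vs 'c' => same
  Position 6: 'c' vs 'a' => differ
  Position 7: 'd' vs 'b' => differ
Total differences (Hamming distance): 5

5


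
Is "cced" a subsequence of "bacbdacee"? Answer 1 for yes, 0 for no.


Check if "cced" is a subsequence of "bacbdacee"
Greedy scan:
  Position 0 ('b'): no match needed
  Position 1 ('a'): no match needed
  Position 2 ('c'): matches sub[0] = 'c'
  Position 3 ('b'): no match needed
  Position 4 ('d'): no match needed
  Position 5 ('a'): no match needed
  Position 6 ('c'): matches sub[1] = 'c'
  Position 7 ('e'): matches sub[2] = 'e'
  Position 8 ('e'): no match needed
Only matched 3/4 characters => not a subsequence

0


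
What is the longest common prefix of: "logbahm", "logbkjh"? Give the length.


Words: logbahm, logbkjh
  Position 0: all 'l' => match
  Position 1: all 'o' => match
  Position 2: all 'g' => match
  Position 3: all 'b' => match
  Position 4: ('a', 'k') => mismatch, stop
LCP = "logb" (length 4)

4


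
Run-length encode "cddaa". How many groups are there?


Input: cddaa
Scanning for consecutive runs:
  Group 1: 'c' x 1 (positions 0-0)
  Group 2: 'd' x 2 (positions 1-2)
  Group 3: 'a' x 2 (positions 3-4)
Total groups: 3

3


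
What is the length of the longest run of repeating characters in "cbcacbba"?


Input: "cbcacbba"
Scanning for longest run:
  Position 1 ('b'): new char, reset run to 1
  Position 2 ('c'): new char, reset run to 1
  Position 3 ('a'): new char, reset run to 1
  Position 4 ('c'): new char, reset run to 1
  Position 5 ('b'): new char, reset run to 1
  Position 6 ('b'): continues run of 'b', length=2
  Position 7 ('a'): new char, reset run to 1
Longest run: 'b' with length 2

2


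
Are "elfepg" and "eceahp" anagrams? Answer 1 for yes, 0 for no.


Strings: "elfepg", "eceahp"
Sorted first:  eefglp
Sorted second: aceehp
Differ at position 0: 'e' vs 'a' => not anagrams

0


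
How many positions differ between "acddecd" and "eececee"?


Comparing "acddecd" and "eececee" position by position:
  Position 0: 'a' vs 'e' => DIFFER
  Position 1: 'c' vs 'e' => DIFFER
  Position 2: 'd' vs 'c' => DIFFER
  Position 3: 'd' vs 'e' => DIFFER
  Position 4: 'e' vs 'c' => DIFFER
  Position 5: 'c' vs 'e' => DIFFER
  Position 6: 'd' vs 'e' => DIFFER
Positions that differ: 7

7


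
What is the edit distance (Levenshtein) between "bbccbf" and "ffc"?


Computing edit distance: "bbccbf" -> "ffc"
DP table:
           f    f    c
      0    1    2    3
  b   1    1    2    3
  b   2    2    2    3
  c   3    3    3    2
  c   4    4    4    3
  b   5    5    5    4
  f   6    5    5    5
Edit distance = dp[6][3] = 5

5


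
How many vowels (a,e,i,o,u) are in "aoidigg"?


Input: aoidigg
Checking each character:
  'a' at position 0: vowel (running total: 1)
  'o' at position 1: vowel (running total: 2)
  'i' at position 2: vowel (running total: 3)
  'd' at position 3: consonant
  'i' at position 4: vowel (running total: 4)
  'g' at position 5: consonant
  'g' at position 6: consonant
Total vowels: 4

4


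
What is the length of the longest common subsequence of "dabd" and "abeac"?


LCS of "dabd" and "abeac"
DP table:
           a    b    e    a    c
      0    0    0    0    0    0
  d   0    0    0    0    0    0
  a   0    1    1    1    1    1
  b   0    1    2    2    2    2
  d   0    1    2    2    2    2
LCS length = dp[4][5] = 2

2


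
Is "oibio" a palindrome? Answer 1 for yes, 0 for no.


Input: oibio
Reversed: oibio
  Compare pos 0 ('o') with pos 4 ('o'): match
  Compare pos 1 ('i') with pos 3 ('i'): match
Result: palindrome

1


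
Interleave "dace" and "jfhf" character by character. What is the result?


Interleaving "dace" and "jfhf":
  Position 0: 'd' from first, 'j' from second => "dj"
  Position 1: 'a' from first, 'f' from second => "af"
  Position 2: 'c' from first, 'h' from second => "ch"
  Position 3: 'e' from first, 'f' from second => "ef"
Result: djafchef

djafchef


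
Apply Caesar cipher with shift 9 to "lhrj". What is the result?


Caesar cipher: shift "lhrj" by 9
  'l' (pos 11) + 9 = pos 20 = 'u'
  'h' (pos 7) + 9 = pos 16 = 'q'
  'r' (pos 17) + 9 = pos 0 = 'a'
  'j' (pos 9) + 9 = pos 18 = 's'
Result: uqas

uqas


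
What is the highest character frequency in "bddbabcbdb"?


Input: bddbabcbdb
Character counts:
  'a': 1
  'b': 5
  'c': 1
  'd': 3
Maximum frequency: 5

5


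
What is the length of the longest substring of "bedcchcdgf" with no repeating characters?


Input: "bedcchcdgf"
Sliding window (track last position of each char):
  Position 0 ('b'): window [0,0] length 1 -- new best
  Position 1 ('e'): window [0,1] length 2 -- new best
  Position 2 ('d'): window [0,2] length 3 -- new best
  Position 3 ('c'): window [0,3] length 4 -- new best
  Position 4 ('c'): repeat (last at 3), move window start to 4
  Position 4 ('c'): window [4,4] length 1
  Position 5 ('h'): window [4,5] length 2
  Position 6 ('c'): repeat (last at 4), move window start to 5
  Position 6 ('c'): window [5,6] length 2
  Position 7 ('d'): window [5,7] length 3
  Position 8 ('g'): window [5,8] length 4
  Position 9 ('f'): window [5,9] length 5 -- new best
Longest substring with no repeats: "hcdgf" with length 5

5


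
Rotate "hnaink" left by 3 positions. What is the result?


Input: "hnaink", rotate left by 3
First 3 characters: "hna"
Remaining characters: "ink"
Concatenate remaining + first: "ink" + "hna" = "inkhna"

inkhna


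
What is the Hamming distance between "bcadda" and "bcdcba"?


Comparing "bcadda" and "bcdcba" position by position:
  Position 0: 'b' vs 'b' => same
  Position 1: 'c' vs 'c' => same
  Position 2: 'a' vs 'd' => differ
  Position 3: 'd' vs 'c' => differ
  Position 4: 'd' vs 'b' => differ
  Position 5: 'a' vs 'a' => same
Total differences (Hamming distance): 3

3


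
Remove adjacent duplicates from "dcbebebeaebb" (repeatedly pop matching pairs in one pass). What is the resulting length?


Input: dcbebebeaebb
Stack-based adjacent duplicate removal:
  Read 'd': push. Stack: d
  Read 'c': push. Stack: dc
  Read 'b': push. Stack: dcb
  Read 'e': push. Stack: dcbe
  Read 'b': push. Stack: dcbeb
  Read 'e': push. Stack: dcbebe
  Read 'b': push. Stack: dcbebeb
  Read 'e': push. Stack: dcbebebe
  Read 'a': push. Stack: dcbebebea
  Read 'e': push. Stack: dcbebebeae
  Read 'b': push. Stack: dcbebebeaeb
  Read 'b': matches stack top 'b' => pop. Stack: dcbebebeae
Final stack: "dcbebebeae" (length 10)

10


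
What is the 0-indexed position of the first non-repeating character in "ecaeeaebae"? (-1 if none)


Input: ecaeeaebae
Character frequencies:
  'a': 3
  'b': 1
  'c': 1
  'e': 5
Scanning left to right for freq == 1:
  Position 0 ('e'): freq=5, skip
  Position 1 ('c'): unique! => answer = 1

1


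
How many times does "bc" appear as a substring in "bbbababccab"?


Searching for "bc" in "bbbababccab"
Scanning each position:
  Position 0: "bb" => no
  Position 1: "bb" => no
  Position 2: "ba" => no
  Position 3: "ab" => no
  Position 4: "ba" => no
  Position 5: "ab" => no
  Position 6: "bc" => MATCH
  Position 7: "cc" => no
  Position 8: "ca" => no
  Position 9: "ab" => no
Total occurrences: 1

1


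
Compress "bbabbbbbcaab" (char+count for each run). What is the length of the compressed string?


Input: bbabbbbbcaab
Runs:
  'b' x 2 => "b2"
  'a' x 1 => "a1"
  'b' x 5 => "b5"
  'c' x 1 => "c1"
  'a' x 2 => "a2"
  'b' x 1 => "b1"
Compressed: "b2a1b5c1a2b1"
Compressed length: 12

12


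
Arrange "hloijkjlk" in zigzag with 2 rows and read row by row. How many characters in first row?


Zigzag "hloijkjlk" into 2 rows:
Placing characters:
  'h' => row 0
  'l' => row 1
  'o' => row 0
  'i' => row 1
  'j' => row 0
  'k' => row 1
  'j' => row 0
  'l' => row 1
  'k' => row 0
Rows:
  Row 0: "hojjk"
  Row 1: "likl"
First row length: 5

5


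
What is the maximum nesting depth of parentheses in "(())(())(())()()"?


Input: "(())(())(())()()"
Tracking depth:
  Position 0 '(': depth becomes 1
  Position 1 '(': depth becomes 2
  Position 2 ')': depth becomes 1
  Position 3 ')': depth becomes 0
  Position 4 '(': depth becomes 1
  Position 5 '(': depth becomes 2
  Position 6 ')': depth becomes 1
  Position 7 ')': depth becomes 0
  Position 8 '(': depth becomes 1
  Position 9 '(': depth becomes 2
  Position 10 ')': depth becomes 1
  Position 11 ')': depth becomes 0
  Position 12 '(': depth becomes 1
  Position 13 ')': depth becomes 0
  Position 14 '(': depth becomes 1
  Position 15 ')': depth becomes 0
Maximum depth reached: 2

2


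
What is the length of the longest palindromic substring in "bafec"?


Input: "bafec"
Checking substrings for palindromes:
  No multi-char palindromic substrings found
Longest palindromic substring: "b" with length 1

1


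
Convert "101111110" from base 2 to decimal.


Input: "101111110" in base 2
Positional expansion:
  Digit '1' (value 1) x 2^8 = 256
  Digit '0' (value 0) x 2^7 = 0
  Digit '1' (value 1) x 2^6 = 64
  Digit '1' (value 1) x 2^5 = 32
  Digit '1' (value 1) x 2^4 = 16
  Digit '1' (value 1) x 2^3 = 8
  Digit '1' (value 1) x 2^2 = 4
  Digit '1' (value 1) x 2^1 = 2
  Digit '0' (value 0) x 2^0 = 0
Sum = 382

382


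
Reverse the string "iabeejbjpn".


Input: iabeejbjpn
Reading characters right to left:
  Position 9: 'n'
  Position 8: 'p'
  Position 7: 'j'
  Position 6: 'b'
  Position 5: 'j'
  Position 4: 'e'
  Position 3: 'e'
  Position 2: 'b'
  Position 1: 'a'
  Position 0: 'i'
Reversed: npjbjeebai

npjbjeebai


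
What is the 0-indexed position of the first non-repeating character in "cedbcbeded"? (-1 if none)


Input: cedbcbeded
Character frequencies:
  'b': 2
  'c': 2
  'd': 3
  'e': 3
Scanning left to right for freq == 1:
  Position 0 ('c'): freq=2, skip
  Position 1 ('e'): freq=3, skip
  Position 2 ('d'): freq=3, skip
  Position 3 ('b'): freq=2, skip
  Position 4 ('c'): freq=2, skip
  Position 5 ('b'): freq=2, skip
  Position 6 ('e'): freq=3, skip
  Position 7 ('d'): freq=3, skip
  Position 8 ('e'): freq=3, skip
  Position 9 ('d'): freq=3, skip
  No unique character found => answer = -1

-1


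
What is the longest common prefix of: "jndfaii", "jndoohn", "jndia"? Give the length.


Words: jndfaii, jndoohn, jndia
  Position 0: all 'j' => match
  Position 1: all 'n' => match
  Position 2: all 'd' => match
  Position 3: ('f', 'o', 'i') => mismatch, stop
LCP = "jnd" (length 3)

3


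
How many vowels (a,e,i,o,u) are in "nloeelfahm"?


Input: nloeelfahm
Checking each character:
  'n' at position 0: consonant
  'l' at position 1: consonant
  'o' at position 2: vowel (running total: 1)
  'e' at position 3: vowel (running total: 2)
  'e' at position 4: vowel (running total: 3)
  'l' at position 5: consonant
  'f' at position 6: consonant
  'a' at position 7: vowel (running total: 4)
  'h' at position 8: consonant
  'm' at position 9: consonant
Total vowels: 4

4


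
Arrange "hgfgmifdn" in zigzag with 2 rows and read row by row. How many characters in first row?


Zigzag "hgfgmifdn" into 2 rows:
Placing characters:
  'h' => row 0
  'g' => row 1
  'f' => row 0
  'g' => row 1
  'm' => row 0
  'i' => row 1
  'f' => row 0
  'd' => row 1
  'n' => row 0
Rows:
  Row 0: "hfmfn"
  Row 1: "ggid"
First row length: 5

5


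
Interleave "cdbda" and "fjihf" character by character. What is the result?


Interleaving "cdbda" and "fjihf":
  Position 0: 'c' from first, 'f' from second => "cf"
  Position 1: 'd' from first, 'j' from second => "dj"
  Position 2: 'b' from first, 'i' from second => "bi"
  Position 3: 'd' from first, 'h' from second => "dh"
  Position 4: 'a' from first, 'f' from second => "af"
Result: cfdjbidhaf

cfdjbidhaf


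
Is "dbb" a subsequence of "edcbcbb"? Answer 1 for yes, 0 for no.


Check if "dbb" is a subsequence of "edcbcbb"
Greedy scan:
  Position 0 ('e'): no match needed
  Position 1 ('d'): matches sub[0] = 'd'
  Position 2 ('c'): no match needed
  Position 3 ('b'): matches sub[1] = 'b'
  Position 4 ('c'): no match needed
  Position 5 ('b'): matches sub[2] = 'b'
  Position 6 ('b'): no match needed
All 3 characters matched => is a subsequence

1


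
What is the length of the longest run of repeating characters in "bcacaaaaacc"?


Input: "bcacaaaaacc"
Scanning for longest run:
  Position 1 ('c'): new char, reset run to 1
  Position 2 ('a'): new char, reset run to 1
  Position 3 ('c'): new char, reset run to 1
  Position 4 ('a'): new char, reset run to 1
  Position 5 ('a'): continues run of 'a', length=2
  Position 6 ('a'): continues run of 'a', length=3
  Position 7 ('a'): continues run of 'a', length=4
  Position 8 ('a'): continues run of 'a', length=5
  Position 9 ('c'): new char, reset run to 1
  Position 10 ('c'): continues run of 'c', length=2
Longest run: 'a' with length 5

5


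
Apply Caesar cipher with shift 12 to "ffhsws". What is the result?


Caesar cipher: shift "ffhsws" by 12
  'f' (pos 5) + 12 = pos 17 = 'r'
  'f' (pos 5) + 12 = pos 17 = 'r'
  'h' (pos 7) + 12 = pos 19 = 't'
  's' (pos 18) + 12 = pos 4 = 'e'
  'w' (pos 22) + 12 = pos 8 = 'i'
  's' (pos 18) + 12 = pos 4 = 'e'
Result: rrteie

rrteie


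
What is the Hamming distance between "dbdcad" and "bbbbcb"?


Comparing "dbdcad" and "bbbbcb" position by position:
  Position 0: 'd' vs 'b' => differ
  Position 1: 'b' vs 'b' => same
  Position 2: 'd' vs 'b' => differ
  Position 3: 'c' vs 'b' => differ
  Position 4: 'a' vs 'c' => differ
  Position 5: 'd' vs 'b' => differ
Total differences (Hamming distance): 5

5


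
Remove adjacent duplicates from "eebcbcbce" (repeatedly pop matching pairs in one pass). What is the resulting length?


Input: eebcbcbce
Stack-based adjacent duplicate removal:
  Read 'e': push. Stack: e
  Read 'e': matches stack top 'e' => pop. Stack: (empty)
  Read 'b': push. Stack: b
  Read 'c': push. Stack: bc
  Read 'b': push. Stack: bcb
  Read 'c': push. Stack: bcbc
  Read 'b': push. Stack: bcbcb
  Read 'c': push. Stack: bcbcbc
  Read 'e': push. Stack: bcbcbce
Final stack: "bcbcbce" (length 7)

7


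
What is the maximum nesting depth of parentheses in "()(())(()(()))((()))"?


Input: "()(())(()(()))((()))"
Tracking depth:
  Position 0 '(': depth becomes 1
  Position 1 ')': depth becomes 0
  Position 2 '(': depth becomes 1
  Position 3 '(': depth becomes 2
  Position 4 ')': depth becomes 1
  Position 5 ')': depth becomes 0
  Position 6 '(': depth becomes 1
  Position 7 '(': depth becomes 2
  Position 8 ')': depth becomes 1
  Position 9 '(': depth becomes 2
  Position 10 '(': depth becomes 3
  Position 11 ')': depth becomes 2
  Position 12 ')': depth becomes 1
  Position 13 ')': depth becomes 0
  Position 14 '(': depth becomes 1
  Position 15 '(': depth becomes 2
  Position 16 '(': depth becomes 3
  Position 17 ')': depth becomes 2
  Position 18 ')': depth becomes 1
  Position 19 ')': depth becomes 0
Maximum depth reached: 3

3


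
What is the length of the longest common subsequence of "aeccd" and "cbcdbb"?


LCS of "aeccd" and "cbcdbb"
DP table:
           c    b    c    d    b    b
      0    0    0    0    0    0    0
  a   0    0    0    0    0    0    0
  e   0    0    0    0    0    0    0
  c   0    1    1    1    1    1    1
  c   0    1    1    2    2    2    2
  d   0    1    1    2    3    3    3
LCS length = dp[5][6] = 3

3


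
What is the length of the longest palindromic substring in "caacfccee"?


Input: "caacfccee"
Checking substrings for palindromes:
  [0:4] "caac" (len 4) => palindrome
  [3:6] "cfc" (len 3) => palindrome
  [1:3] "aa" (len 2) => palindrome
  [5:7] "cc" (len 2) => palindrome
  [7:9] "ee" (len 2) => palindrome
Longest palindromic substring: "caac" with length 4

4


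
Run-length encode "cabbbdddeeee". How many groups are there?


Input: cabbbdddeeee
Scanning for consecutive runs:
  Group 1: 'c' x 1 (positions 0-0)
  Group 2: 'a' x 1 (positions 1-1)
  Group 3: 'b' x 3 (positions 2-4)
  Group 4: 'd' x 3 (positions 5-7)
  Group 5: 'e' x 4 (positions 8-11)
Total groups: 5

5


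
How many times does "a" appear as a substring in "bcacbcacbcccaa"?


Searching for "a" in "bcacbcacbcccaa"
Scanning each position:
  Position 0: "b" => no
  Position 1: "c" => no
  Position 2: "a" => MATCH
  Position 3: "c" => no
  Position 4: "b" => no
  Position 5: "c" => no
  Position 6: "a" => MATCH
  Position 7: "c" => no
  Position 8: "b" => no
  Position 9: "c" => no
  Position 10: "c" => no
  Position 11: "c" => no
  Position 12: "a" => MATCH
  Position 13: "a" => MATCH
Total occurrences: 4

4


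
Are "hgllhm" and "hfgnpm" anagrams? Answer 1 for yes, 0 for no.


Strings: "hgllhm", "hfgnpm"
Sorted first:  ghhllm
Sorted second: fghmnp
Differ at position 0: 'g' vs 'f' => not anagrams

0


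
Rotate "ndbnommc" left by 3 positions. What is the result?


Input: "ndbnommc", rotate left by 3
First 3 characters: "ndb"
Remaining characters: "nommc"
Concatenate remaining + first: "nommc" + "ndb" = "nommcndb"

nommcndb


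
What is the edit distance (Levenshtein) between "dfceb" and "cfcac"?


Computing edit distance: "dfceb" -> "cfcac"
DP table:
           c    f    c    a    c
      0    1    2    3    4    5
  d   1    1    2    3    4    5
  f   2    2    1    2    3    4
  c   3    2    2    1    2    3
  e   4    3    3    2    2    3
  b   5    4    4    3    3    3
Edit distance = dp[5][5] = 3

3


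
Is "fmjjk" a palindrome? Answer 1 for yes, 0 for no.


Input: fmjjk
Reversed: kjjmf
  Compare pos 0 ('f') with pos 4 ('k'): MISMATCH
  Compare pos 1 ('m') with pos 3 ('j'): MISMATCH
Result: not a palindrome

0


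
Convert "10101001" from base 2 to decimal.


Input: "10101001" in base 2
Positional expansion:
  Digit '1' (value 1) x 2^7 = 128
  Digit '0' (value 0) x 2^6 = 0
  Digit '1' (value 1) x 2^5 = 32
  Digit '0' (value 0) x 2^4 = 0
  Digit '1' (value 1) x 2^3 = 8
  Digit '0' (value 0) x 2^2 = 0
  Digit '0' (value 0) x 2^1 = 0
  Digit '1' (value 1) x 2^0 = 1
Sum = 169

169


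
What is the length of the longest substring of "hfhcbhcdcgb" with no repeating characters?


Input: "hfhcbhcdcgb"
Sliding window (track last position of each char):
  Position 0 ('h'): window [0,0] length 1 -- new best
  Position 1 ('f'): window [0,1] length 2 -- new best
  Position 2 ('h'): repeat (last at 0), move window start to 1
  Position 2 ('h'): window [1,2] length 2
  Position 3 ('c'): window [1,3] length 3 -- new best
  Position 4 ('b'): window [1,4] length 4 -- new best
  Position 5 ('h'): repeat (last at 2), move window start to 3
  Position 5 ('h'): window [3,5] length 3
  Position 6 ('c'): repeat (last at 3), move window start to 4
  Position 6 ('c'): window [4,6] length 3
  Position 7 ('d'): window [4,7] length 4
  Position 8 ('c'): repeat (last at 6), move window start to 7
  Position 8 ('c'): window [7,8] length 2
  Position 9 ('g'): window [7,9] length 3
  Position 10 ('b'): window [7,10] length 4
Longest substring with no repeats: "fhcb" with length 4

4


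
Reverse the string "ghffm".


Input: ghffm
Reading characters right to left:
  Position 4: 'm'
  Position 3: 'f'
  Position 2: 'f'
  Position 1: 'h'
  Position 0: 'g'
Reversed: mffhg

mffhg


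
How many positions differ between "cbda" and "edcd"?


Comparing "cbda" and "edcd" position by position:
  Position 0: 'c' vs 'e' => DIFFER
  Position 1: 'b' vs 'd' => DIFFER
  Position 2: 'd' vs 'c' => DIFFER
  Position 3: 'a' vs 'd' => DIFFER
Positions that differ: 4

4


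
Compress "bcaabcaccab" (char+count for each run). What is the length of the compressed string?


Input: bcaabcaccab
Runs:
  'b' x 1 => "b1"
  'c' x 1 => "c1"
  'a' x 2 => "a2"
  'b' x 1 => "b1"
  'c' x 1 => "c1"
  'a' x 1 => "a1"
  'c' x 2 => "c2"
  'a' x 1 => "a1"
  'b' x 1 => "b1"
Compressed: "b1c1a2b1c1a1c2a1b1"
Compressed length: 18

18


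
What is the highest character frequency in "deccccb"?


Input: deccccb
Character counts:
  'b': 1
  'c': 4
  'd': 1
  'e': 1
Maximum frequency: 4

4


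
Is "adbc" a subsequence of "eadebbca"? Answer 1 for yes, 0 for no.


Check if "adbc" is a subsequence of "eadebbca"
Greedy scan:
  Position 0 ('e'): no match needed
  Position 1 ('a'): matches sub[0] = 'a'
  Position 2 ('d'): matches sub[1] = 'd'
  Position 3 ('e'): no match needed
  Position 4 ('b'): matches sub[2] = 'b'
  Position 5 ('b'): no match needed
  Position 6 ('c'): matches sub[3] = 'c'
  Position 7 ('a'): no match needed
All 4 characters matched => is a subsequence

1


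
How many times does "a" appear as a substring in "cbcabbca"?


Searching for "a" in "cbcabbca"
Scanning each position:
  Position 0: "c" => no
  Position 1: "b" => no
  Position 2: "c" => no
  Position 3: "a" => MATCH
  Position 4: "b" => no
  Position 5: "b" => no
  Position 6: "c" => no
  Position 7: "a" => MATCH
Total occurrences: 2

2


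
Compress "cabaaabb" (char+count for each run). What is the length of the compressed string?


Input: cabaaabb
Runs:
  'c' x 1 => "c1"
  'a' x 1 => "a1"
  'b' x 1 => "b1"
  'a' x 3 => "a3"
  'b' x 2 => "b2"
Compressed: "c1a1b1a3b2"
Compressed length: 10

10


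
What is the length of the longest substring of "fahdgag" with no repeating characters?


Input: "fahdgag"
Sliding window (track last position of each char):
  Position 0 ('f'): window [0,0] length 1 -- new best
  Position 1 ('a'): window [0,1] length 2 -- new best
  Position 2 ('h'): window [0,2] length 3 -- new best
  Position 3 ('d'): window [0,3] length 4 -- new best
  Position 4 ('g'): window [0,4] length 5 -- new best
  Position 5 ('a'): repeat (last at 1), move window start to 2
  Position 5 ('a'): window [2,5] length 4
  Position 6 ('g'): repeat (last at 4), move window start to 5
  Position 6 ('g'): window [5,6] length 2
Longest substring with no repeats: "fahdg" with length 5

5


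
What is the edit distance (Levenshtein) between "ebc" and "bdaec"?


Computing edit distance: "ebc" -> "bdaec"
DP table:
           b    d    a    e    c
      0    1    2    3    4    5
  e   1    1    2    3    3    4
  b   2    1    2    3    4    4
  c   3    2    2    3    4    4
Edit distance = dp[3][5] = 4

4


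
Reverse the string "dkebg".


Input: dkebg
Reading characters right to left:
  Position 4: 'g'
  Position 3: 'b'
  Position 2: 'e'
  Position 1: 'k'
  Position 0: 'd'
Reversed: gbekd

gbekd


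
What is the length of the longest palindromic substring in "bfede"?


Input: "bfede"
Checking substrings for palindromes:
  [2:5] "ede" (len 3) => palindrome
Longest palindromic substring: "ede" with length 3

3


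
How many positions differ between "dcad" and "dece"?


Comparing "dcad" and "dece" position by position:
  Position 0: 'd' vs 'd' => same
  Position 1: 'c' vs 'e' => DIFFER
  Position 2: 'a' vs 'c' => DIFFER
  Position 3: 'd' vs 'e' => DIFFER
Positions that differ: 3

3


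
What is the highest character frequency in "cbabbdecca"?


Input: cbabbdecca
Character counts:
  'a': 2
  'b': 3
  'c': 3
  'd': 1
  'e': 1
Maximum frequency: 3

3


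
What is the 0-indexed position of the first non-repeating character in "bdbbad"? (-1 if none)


Input: bdbbad
Character frequencies:
  'a': 1
  'b': 3
  'd': 2
Scanning left to right for freq == 1:
  Position 0 ('b'): freq=3, skip
  Position 1 ('d'): freq=2, skip
  Position 2 ('b'): freq=3, skip
  Position 3 ('b'): freq=3, skip
  Position 4 ('a'): unique! => answer = 4

4


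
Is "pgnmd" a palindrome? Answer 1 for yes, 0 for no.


Input: pgnmd
Reversed: dmngp
  Compare pos 0 ('p') with pos 4 ('d'): MISMATCH
  Compare pos 1 ('g') with pos 3 ('m'): MISMATCH
Result: not a palindrome

0


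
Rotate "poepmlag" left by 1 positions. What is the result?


Input: "poepmlag", rotate left by 1
First 1 characters: "p"
Remaining characters: "oepmlag"
Concatenate remaining + first: "oepmlag" + "p" = "oepmlagp"

oepmlagp


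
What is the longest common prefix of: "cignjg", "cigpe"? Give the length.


Words: cignjg, cigpe
  Position 0: all 'c' => match
  Position 1: all 'i' => match
  Position 2: all 'g' => match
  Position 3: ('n', 'p') => mismatch, stop
LCP = "cig" (length 3)

3


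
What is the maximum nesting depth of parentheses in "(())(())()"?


Input: "(())(())()"
Tracking depth:
  Position 0 '(': depth becomes 1
  Position 1 '(': depth becomes 2
  Position 2 ')': depth becomes 1
  Position 3 ')': depth becomes 0
  Position 4 '(': depth becomes 1
  Position 5 '(': depth becomes 2
  Position 6 ')': depth becomes 1
  Position 7 ')': depth becomes 0
  Position 8 '(': depth becomes 1
  Position 9 ')': depth becomes 0
Maximum depth reached: 2

2


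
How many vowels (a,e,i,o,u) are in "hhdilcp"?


Input: hhdilcp
Checking each character:
  'h' at position 0: consonant
  'h' at position 1: consonant
  'd' at position 2: consonant
  'i' at position 3: vowel (running total: 1)
  'l' at position 4: consonant
  'c' at position 5: consonant
  'p' at position 6: consonant
Total vowels: 1

1


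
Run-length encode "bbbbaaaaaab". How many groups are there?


Input: bbbbaaaaaab
Scanning for consecutive runs:
  Group 1: 'b' x 4 (positions 0-3)
  Group 2: 'a' x 6 (positions 4-9)
  Group 3: 'b' x 1 (positions 10-10)
Total groups: 3

3


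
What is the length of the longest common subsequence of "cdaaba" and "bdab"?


LCS of "cdaaba" and "bdab"
DP table:
           b    d    a    b
      0    0    0    0    0
  c   0    0    0    0    0
  d   0    0    1    1    1
  a   0    0    1    2    2
  a   0    0    1    2    2
  b   0    1    1    2    3
  a   0    1    1    2    3
LCS length = dp[6][4] = 3

3


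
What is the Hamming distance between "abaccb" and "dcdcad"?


Comparing "abaccb" and "dcdcad" position by position:
  Position 0: 'a' vs 'd' => differ
  Position 1: 'b' vs 'c' => differ
  Position 2: 'a' vs 'd' => differ
  Position 3: 'c' vs 'c' => same
  Position 4: 'c' vs 'a' => differ
  Position 5: 'b' vs 'd' => differ
Total differences (Hamming distance): 5

5


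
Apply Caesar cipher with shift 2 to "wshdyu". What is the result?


Caesar cipher: shift "wshdyu" by 2
  'w' (pos 22) + 2 = pos 24 = 'y'
  's' (pos 18) + 2 = pos 20 = 'u'
  'h' (pos 7) + 2 = pos 9 = 'j'
  'd' (pos 3) + 2 = pos 5 = 'f'
  'y' (pos 24) + 2 = pos 0 = 'a'
  'u' (pos 20) + 2 = pos 22 = 'w'
Result: yujfaw

yujfaw


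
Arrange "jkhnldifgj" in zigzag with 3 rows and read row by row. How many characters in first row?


Zigzag "jkhnldifgj" into 3 rows:
Placing characters:
  'j' => row 0
  'k' => row 1
  'h' => row 2
  'n' => row 1
  'l' => row 0
  'd' => row 1
  'i' => row 2
  'f' => row 1
  'g' => row 0
  'j' => row 1
Rows:
  Row 0: "jlg"
  Row 1: "kndfj"
  Row 2: "hi"
First row length: 3

3


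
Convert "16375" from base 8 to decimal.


Input: "16375" in base 8
Positional expansion:
  Digit '1' (value 1) x 8^4 = 4096
  Digit '6' (value 6) x 8^3 = 3072
  Digit '3' (value 3) x 8^2 = 192
  Digit '7' (value 7) x 8^1 = 56
  Digit '5' (value 5) x 8^0 = 5
Sum = 7421

7421


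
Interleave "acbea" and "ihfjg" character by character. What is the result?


Interleaving "acbea" and "ihfjg":
  Position 0: 'a' from first, 'i' from second => "ai"
  Position 1: 'c' from first, 'h' from second => "ch"
  Position 2: 'b' from first, 'f' from second => "bf"
  Position 3: 'e' from first, 'j' from second => "ej"
  Position 4: 'a' from first, 'g' from second => "ag"
Result: aichbfejag

aichbfejag


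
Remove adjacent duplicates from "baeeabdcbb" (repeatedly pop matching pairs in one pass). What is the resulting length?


Input: baeeabdcbb
Stack-based adjacent duplicate removal:
  Read 'b': push. Stack: b
  Read 'a': push. Stack: ba
  Read 'e': push. Stack: bae
  Read 'e': matches stack top 'e' => pop. Stack: ba
  Read 'a': matches stack top 'a' => pop. Stack: b
  Read 'b': matches stack top 'b' => pop. Stack: (empty)
  Read 'd': push. Stack: d
  Read 'c': push. Stack: dc
  Read 'b': push. Stack: dcb
  Read 'b': matches stack top 'b' => pop. Stack: dc
Final stack: "dc" (length 2)

2


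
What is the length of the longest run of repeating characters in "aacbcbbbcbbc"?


Input: "aacbcbbbcbbc"
Scanning for longest run:
  Position 1 ('a'): continues run of 'a', length=2
  Position 2 ('c'): new char, reset run to 1
  Position 3 ('b'): new char, reset run to 1
  Position 4 ('c'): new char, reset run to 1
  Position 5 ('b'): new char, reset run to 1
  Position 6 ('b'): continues run of 'b', length=2
  Position 7 ('b'): continues run of 'b', length=3
  Position 8 ('c'): new char, reset run to 1
  Position 9 ('b'): new char, reset run to 1
  Position 10 ('b'): continues run of 'b', length=2
  Position 11 ('c'): new char, reset run to 1
Longest run: 'b' with length 3

3


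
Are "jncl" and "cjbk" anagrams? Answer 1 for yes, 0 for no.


Strings: "jncl", "cjbk"
Sorted first:  cjln
Sorted second: bcjk
Differ at position 0: 'c' vs 'b' => not anagrams

0


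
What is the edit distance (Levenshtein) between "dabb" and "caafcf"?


Computing edit distance: "dabb" -> "caafcf"
DP table:
           c    a    a    f    c    f
      0    1    2    3    4    5    6
  d   1    1    2    3    4    5    6
  a   2    2    1    2    3    4    5
  b   3    3    2    2    3    4    5
  b   4    4    3    3    3    4    5
Edit distance = dp[4][6] = 5

5


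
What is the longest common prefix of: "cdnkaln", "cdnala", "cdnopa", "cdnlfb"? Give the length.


Words: cdnkaln, cdnala, cdnopa, cdnlfb
  Position 0: all 'c' => match
  Position 1: all 'd' => match
  Position 2: all 'n' => match
  Position 3: ('k', 'a', 'o', 'l') => mismatch, stop
LCP = "cdn" (length 3)

3


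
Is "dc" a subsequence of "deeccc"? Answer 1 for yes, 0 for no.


Check if "dc" is a subsequence of "deeccc"
Greedy scan:
  Position 0 ('d'): matches sub[0] = 'd'
  Position 1 ('e'): no match needed
  Position 2 ('e'): no match needed
  Position 3 ('c'): matches sub[1] = 'c'
  Position 4 ('c'): no match needed
  Position 5 ('c'): no match needed
All 2 characters matched => is a subsequence

1


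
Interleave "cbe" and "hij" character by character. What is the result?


Interleaving "cbe" and "hij":
  Position 0: 'c' from first, 'h' from second => "ch"
  Position 1: 'b' from first, 'i' from second => "bi"
  Position 2: 'e' from first, 'j' from second => "ej"
Result: chbiej

chbiej


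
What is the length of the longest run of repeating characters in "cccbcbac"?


Input: "cccbcbac"
Scanning for longest run:
  Position 1 ('c'): continues run of 'c', length=2
  Position 2 ('c'): continues run of 'c', length=3
  Position 3 ('b'): new char, reset run to 1
  Position 4 ('c'): new char, reset run to 1
  Position 5 ('b'): new char, reset run to 1
  Position 6 ('a'): new char, reset run to 1
  Position 7 ('c'): new char, reset run to 1
Longest run: 'c' with length 3

3


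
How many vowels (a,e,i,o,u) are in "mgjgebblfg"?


Input: mgjgebblfg
Checking each character:
  'm' at position 0: consonant
  'g' at position 1: consonant
  'j' at position 2: consonant
  'g' at position 3: consonant
  'e' at position 4: vowel (running total: 1)
  'b' at position 5: consonant
  'b' at position 6: consonant
  'l' at position 7: consonant
  'f' at position 8: consonant
  'g' at position 9: consonant
Total vowels: 1

1


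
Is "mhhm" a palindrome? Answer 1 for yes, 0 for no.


Input: mhhm
Reversed: mhhm
  Compare pos 0 ('m') with pos 3 ('m'): match
  Compare pos 1 ('h') with pos 2 ('h'): match
Result: palindrome

1


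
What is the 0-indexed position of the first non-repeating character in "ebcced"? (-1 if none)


Input: ebcced
Character frequencies:
  'b': 1
  'c': 2
  'd': 1
  'e': 2
Scanning left to right for freq == 1:
  Position 0 ('e'): freq=2, skip
  Position 1 ('b'): unique! => answer = 1

1


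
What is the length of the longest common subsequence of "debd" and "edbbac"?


LCS of "debd" and "edbbac"
DP table:
           e    d    b    b    a    c
      0    0    0    0    0    0    0
  d   0    0    1    1    1    1    1
  e   0    1    1    1    1    1    1
  b   0    1    1    2    2    2    2
  d   0    1    2    2    2    2    2
LCS length = dp[4][6] = 2

2


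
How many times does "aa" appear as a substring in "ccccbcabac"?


Searching for "aa" in "ccccbcabac"
Scanning each position:
  Position 0: "cc" => no
  Position 1: "cc" => no
  Position 2: "cc" => no
  Position 3: "cb" => no
  Position 4: "bc" => no
  Position 5: "ca" => no
  Position 6: "ab" => no
  Position 7: "ba" => no
  Position 8: "ac" => no
Total occurrences: 0

0


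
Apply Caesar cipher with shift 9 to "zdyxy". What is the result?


Caesar cipher: shift "zdyxy" by 9
  'z' (pos 25) + 9 = pos 8 = 'i'
  'd' (pos 3) + 9 = pos 12 = 'm'
  'y' (pos 24) + 9 = pos 7 = 'h'
  'x' (pos 23) + 9 = pos 6 = 'g'
  'y' (pos 24) + 9 = pos 7 = 'h'
Result: imhgh

imhgh


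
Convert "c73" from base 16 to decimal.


Input: "c73" in base 16
Positional expansion:
  Digit 'c' (value 12) x 16^2 = 3072
  Digit '7' (value 7) x 16^1 = 112
  Digit '3' (value 3) x 16^0 = 3
Sum = 3187

3187


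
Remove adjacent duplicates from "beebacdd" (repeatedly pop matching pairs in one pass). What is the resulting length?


Input: beebacdd
Stack-based adjacent duplicate removal:
  Read 'b': push. Stack: b
  Read 'e': push. Stack: be
  Read 'e': matches stack top 'e' => pop. Stack: b
  Read 'b': matches stack top 'b' => pop. Stack: (empty)
  Read 'a': push. Stack: a
  Read 'c': push. Stack: ac
  Read 'd': push. Stack: acd
  Read 'd': matches stack top 'd' => pop. Stack: ac
Final stack: "ac" (length 2)

2


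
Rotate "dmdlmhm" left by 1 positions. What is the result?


Input: "dmdlmhm", rotate left by 1
First 1 characters: "d"
Remaining characters: "mdlmhm"
Concatenate remaining + first: "mdlmhm" + "d" = "mdlmhmd"

mdlmhmd


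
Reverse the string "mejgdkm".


Input: mejgdkm
Reading characters right to left:
  Position 6: 'm'
  Position 5: 'k'
  Position 4: 'd'
  Position 3: 'g'
  Position 2: 'j'
  Position 1: 'e'
  Position 0: 'm'
Reversed: mkdgjem

mkdgjem


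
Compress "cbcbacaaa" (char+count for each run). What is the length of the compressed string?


Input: cbcbacaaa
Runs:
  'c' x 1 => "c1"
  'b' x 1 => "b1"
  'c' x 1 => "c1"
  'b' x 1 => "b1"
  'a' x 1 => "a1"
  'c' x 1 => "c1"
  'a' x 3 => "a3"
Compressed: "c1b1c1b1a1c1a3"
Compressed length: 14

14


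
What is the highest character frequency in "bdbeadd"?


Input: bdbeadd
Character counts:
  'a': 1
  'b': 2
  'd': 3
  'e': 1
Maximum frequency: 3

3


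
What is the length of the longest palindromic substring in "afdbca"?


Input: "afdbca"
Checking substrings for palindromes:
  No multi-char palindromic substrings found
Longest palindromic substring: "a" with length 1

1


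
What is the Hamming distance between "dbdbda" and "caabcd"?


Comparing "dbdbda" and "caabcd" position by position:
  Position 0: 'd' vs 'c' => differ
  Position 1: 'b' vs 'a' => differ
  Position 2: 'd' vs 'a' => differ
  Position 3: 'b' vs 'b' => same
  Position 4: 'd' vs 'c' => differ
  Position 5: 'a' vs 'd' => differ
Total differences (Hamming distance): 5

5


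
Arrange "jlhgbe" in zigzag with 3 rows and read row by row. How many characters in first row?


Zigzag "jlhgbe" into 3 rows:
Placing characters:
  'j' => row 0
  'l' => row 1
  'h' => row 2
  'g' => row 1
  'b' => row 0
  'e' => row 1
Rows:
  Row 0: "jb"
  Row 1: "lge"
  Row 2: "h"
First row length: 2

2


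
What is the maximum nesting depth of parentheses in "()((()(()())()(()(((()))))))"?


Input: "()((()(()())()(()(((()))))))"
Tracking depth:
  Position 0 '(': depth becomes 1
  Position 1 ')': depth becomes 0
  Position 2 '(': depth becomes 1
  Position 3 '(': depth becomes 2
  Position 4 '(': depth becomes 3
  Position 5 ')': depth becomes 2
  Position 6 '(': depth becomes 3
  Position 7 '(': depth becomes 4
  Position 8 ')': depth becomes 3
  Position 9 '(': depth becomes 4
  Position 10 ')': depth becomes 3
  Position 11 ')': depth becomes 2
  Position 12 '(': depth becomes 3
  Position 13 ')': depth becomes 2
  Position 14 '(': depth becomes 3
  Position 15 '(': depth becomes 4
  Position 16 ')': depth becomes 3
  Position 17 '(': depth becomes 4
  Position 18 '(': depth becomes 5
  Position 19 '(': depth becomes 6
  Position 20 '(': depth becomes 7
  Position 21 ')': depth becomes 6
  Position 22 ')': depth becomes 5
  Position 23 ')': depth becomes 4
  Position 24 ')': depth becomes 3
  Position 25 ')': depth becomes 2
  Position 26 ')': depth becomes 1
  Position 27 ')': depth becomes 0
Maximum depth reached: 7

7


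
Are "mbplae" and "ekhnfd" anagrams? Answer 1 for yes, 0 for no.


Strings: "mbplae", "ekhnfd"
Sorted first:  abelmp
Sorted second: defhkn
Differ at position 0: 'a' vs 'd' => not anagrams

0


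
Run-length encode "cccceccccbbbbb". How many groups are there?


Input: cccceccccbbbbb
Scanning for consecutive runs:
  Group 1: 'c' x 4 (positions 0-3)
  Group 2: 'e' x 1 (positions 4-4)
  Group 3: 'c' x 4 (positions 5-8)
  Group 4: 'b' x 5 (positions 9-13)
Total groups: 4

4


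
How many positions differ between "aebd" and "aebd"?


Comparing "aebd" and "aebd" position by position:
  Position 0: 'a' vs 'a' => same
  Position 1: 'e' vs 'e' => same
  Position 2: 'b' vs 'b' => same
  Position 3: 'd' vs 'd' => same
Positions that differ: 0

0


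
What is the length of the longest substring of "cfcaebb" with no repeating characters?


Input: "cfcaebb"
Sliding window (track last position of each char):
  Position 0 ('c'): window [0,0] length 1 -- new best
  Position 1 ('f'): window [0,1] length 2 -- new best
  Position 2 ('c'): repeat (last at 0), move window start to 1
  Position 2 ('c'): window [1,2] length 2
  Position 3 ('a'): window [1,3] length 3 -- new best
  Position 4 ('e'): window [1,4] length 4 -- new best
  Position 5 ('b'): window [1,5] length 5 -- new best
  Position 6 ('b'): repeat (last at 5), move window start to 6
  Position 6 ('b'): window [6,6] length 1
Longest substring with no repeats: "fcaeb" with length 5

5


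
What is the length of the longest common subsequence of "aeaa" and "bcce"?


LCS of "aeaa" and "bcce"
DP table:
           b    c    c    e
      0    0    0    0    0
  a   0    0    0    0    0
  e   0    0    0    0    1
  a   0    0    0    0    1
  a   0    0    0    0    1
LCS length = dp[4][4] = 1

1


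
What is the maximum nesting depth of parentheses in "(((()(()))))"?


Input: "(((()(()))))"
Tracking depth:
  Position 0 '(': depth becomes 1
  Position 1 '(': depth becomes 2
  Position 2 '(': depth becomes 3
  Position 3 '(': depth becomes 4
  Position 4 ')': depth becomes 3
  Position 5 '(': depth becomes 4
  Position 6 '(': depth becomes 5
  Position 7 ')': depth becomes 4
  Position 8 ')': depth becomes 3
  Position 9 ')': depth becomes 2
  Position 10 ')': depth becomes 1
  Position 11 ')': depth becomes 0
Maximum depth reached: 5

5


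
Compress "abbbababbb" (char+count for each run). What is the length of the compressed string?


Input: abbbababbb
Runs:
  'a' x 1 => "a1"
  'b' x 3 => "b3"
  'a' x 1 => "a1"
  'b' x 1 => "b1"
  'a' x 1 => "a1"
  'b' x 3 => "b3"
Compressed: "a1b3a1b1a1b3"
Compressed length: 12

12
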